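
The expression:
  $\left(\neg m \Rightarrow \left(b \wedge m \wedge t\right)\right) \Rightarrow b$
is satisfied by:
  {b: True, m: False}
  {m: False, b: False}
  {m: True, b: True}


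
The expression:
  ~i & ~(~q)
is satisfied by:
  {q: True, i: False}


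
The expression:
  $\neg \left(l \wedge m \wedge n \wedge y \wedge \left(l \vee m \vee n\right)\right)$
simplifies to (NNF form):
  $\neg l \vee \neg m \vee \neg n \vee \neg y$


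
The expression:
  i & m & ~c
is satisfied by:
  {m: True, i: True, c: False}


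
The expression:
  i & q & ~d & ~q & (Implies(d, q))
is never true.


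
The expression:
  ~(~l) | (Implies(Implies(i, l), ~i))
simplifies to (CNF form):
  True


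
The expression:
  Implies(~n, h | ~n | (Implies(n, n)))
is always true.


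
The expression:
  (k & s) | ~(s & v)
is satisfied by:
  {k: True, s: False, v: False}
  {s: False, v: False, k: False}
  {k: True, v: True, s: False}
  {v: True, s: False, k: False}
  {k: True, s: True, v: False}
  {s: True, k: False, v: False}
  {k: True, v: True, s: True}


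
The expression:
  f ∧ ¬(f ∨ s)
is never true.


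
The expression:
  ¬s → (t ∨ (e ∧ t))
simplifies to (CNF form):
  s ∨ t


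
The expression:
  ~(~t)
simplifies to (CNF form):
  t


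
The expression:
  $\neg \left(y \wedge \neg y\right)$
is always true.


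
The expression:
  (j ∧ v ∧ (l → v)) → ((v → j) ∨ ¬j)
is always true.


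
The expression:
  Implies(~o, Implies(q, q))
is always true.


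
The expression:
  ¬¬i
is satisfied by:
  {i: True}


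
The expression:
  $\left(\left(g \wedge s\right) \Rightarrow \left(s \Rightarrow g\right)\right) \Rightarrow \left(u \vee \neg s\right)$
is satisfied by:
  {u: True, s: False}
  {s: False, u: False}
  {s: True, u: True}


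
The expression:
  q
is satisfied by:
  {q: True}


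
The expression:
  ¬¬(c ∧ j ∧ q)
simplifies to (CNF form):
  c ∧ j ∧ q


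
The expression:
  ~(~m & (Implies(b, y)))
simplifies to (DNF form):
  m | (b & ~y)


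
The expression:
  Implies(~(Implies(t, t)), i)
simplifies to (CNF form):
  True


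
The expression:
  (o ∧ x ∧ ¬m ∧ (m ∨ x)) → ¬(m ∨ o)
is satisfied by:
  {m: True, o: False, x: False}
  {o: False, x: False, m: False}
  {x: True, m: True, o: False}
  {x: True, o: False, m: False}
  {m: True, o: True, x: False}
  {o: True, m: False, x: False}
  {x: True, o: True, m: True}


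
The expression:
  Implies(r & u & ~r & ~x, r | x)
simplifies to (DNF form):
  True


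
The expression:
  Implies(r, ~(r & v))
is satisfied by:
  {v: False, r: False}
  {r: True, v: False}
  {v: True, r: False}


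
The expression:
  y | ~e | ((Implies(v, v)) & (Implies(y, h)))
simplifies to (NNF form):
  True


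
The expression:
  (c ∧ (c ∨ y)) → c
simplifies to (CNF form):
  True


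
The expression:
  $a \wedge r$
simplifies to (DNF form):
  $a \wedge r$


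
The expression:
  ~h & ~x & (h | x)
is never true.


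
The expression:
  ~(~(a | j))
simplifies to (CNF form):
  a | j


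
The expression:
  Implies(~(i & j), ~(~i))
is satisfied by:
  {i: True}


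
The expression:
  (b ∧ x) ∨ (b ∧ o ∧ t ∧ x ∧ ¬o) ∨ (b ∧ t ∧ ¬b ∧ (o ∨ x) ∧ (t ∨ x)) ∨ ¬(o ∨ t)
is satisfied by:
  {x: True, b: True, o: False, t: False}
  {x: True, o: False, b: False, t: False}
  {b: True, x: False, o: False, t: False}
  {x: False, o: False, b: False, t: False}
  {x: True, t: True, b: True, o: False}
  {x: True, o: True, b: True, t: False}
  {t: True, x: True, o: True, b: True}


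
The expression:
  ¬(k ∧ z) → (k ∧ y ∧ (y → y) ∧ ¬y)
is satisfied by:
  {z: True, k: True}


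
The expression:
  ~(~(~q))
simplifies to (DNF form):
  ~q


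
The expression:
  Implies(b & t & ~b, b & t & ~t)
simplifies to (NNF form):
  True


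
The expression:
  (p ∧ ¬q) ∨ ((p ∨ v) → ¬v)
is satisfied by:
  {p: True, q: False, v: False}
  {q: False, v: False, p: False}
  {p: True, q: True, v: False}
  {q: True, p: False, v: False}
  {v: True, p: True, q: False}


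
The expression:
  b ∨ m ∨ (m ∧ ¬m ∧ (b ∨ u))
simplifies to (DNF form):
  b ∨ m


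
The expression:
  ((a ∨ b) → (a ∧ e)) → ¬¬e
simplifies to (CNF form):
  a ∨ b ∨ e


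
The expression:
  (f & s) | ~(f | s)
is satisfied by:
  {f: False, s: False}
  {s: True, f: True}


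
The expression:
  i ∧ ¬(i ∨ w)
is never true.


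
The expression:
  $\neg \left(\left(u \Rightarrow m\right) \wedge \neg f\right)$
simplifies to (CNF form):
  $\left(f \vee u\right) \wedge \left(f \vee \neg m\right)$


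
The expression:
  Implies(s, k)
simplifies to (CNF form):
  k | ~s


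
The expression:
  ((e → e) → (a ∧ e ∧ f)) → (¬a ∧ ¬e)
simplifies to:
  ¬a ∨ ¬e ∨ ¬f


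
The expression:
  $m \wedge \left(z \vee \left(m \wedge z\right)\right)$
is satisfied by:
  {z: True, m: True}


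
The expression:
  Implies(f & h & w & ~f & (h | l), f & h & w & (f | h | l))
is always true.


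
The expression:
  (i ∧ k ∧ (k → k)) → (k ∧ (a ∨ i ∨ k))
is always true.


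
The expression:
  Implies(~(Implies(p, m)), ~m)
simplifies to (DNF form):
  True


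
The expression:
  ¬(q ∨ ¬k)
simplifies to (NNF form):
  k ∧ ¬q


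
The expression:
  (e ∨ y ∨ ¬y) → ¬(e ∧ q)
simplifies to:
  ¬e ∨ ¬q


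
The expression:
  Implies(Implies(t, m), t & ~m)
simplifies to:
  t & ~m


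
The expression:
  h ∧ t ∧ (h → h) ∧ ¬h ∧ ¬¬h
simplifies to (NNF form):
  False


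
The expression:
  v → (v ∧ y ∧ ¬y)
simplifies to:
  ¬v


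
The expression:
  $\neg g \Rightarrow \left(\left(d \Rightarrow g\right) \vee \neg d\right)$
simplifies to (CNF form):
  $g \vee \neg d$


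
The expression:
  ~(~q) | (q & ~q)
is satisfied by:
  {q: True}


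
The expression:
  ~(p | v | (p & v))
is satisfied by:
  {v: False, p: False}


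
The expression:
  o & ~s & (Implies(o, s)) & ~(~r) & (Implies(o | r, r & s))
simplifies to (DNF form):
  False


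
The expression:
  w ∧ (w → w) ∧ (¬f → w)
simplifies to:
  w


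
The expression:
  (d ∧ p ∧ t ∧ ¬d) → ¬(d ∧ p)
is always true.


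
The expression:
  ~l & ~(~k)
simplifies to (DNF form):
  k & ~l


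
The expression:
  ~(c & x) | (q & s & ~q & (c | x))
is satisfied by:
  {c: False, x: False}
  {x: True, c: False}
  {c: True, x: False}


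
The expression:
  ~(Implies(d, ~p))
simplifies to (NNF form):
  d & p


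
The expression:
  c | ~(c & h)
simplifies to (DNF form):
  True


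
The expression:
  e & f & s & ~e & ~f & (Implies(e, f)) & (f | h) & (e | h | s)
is never true.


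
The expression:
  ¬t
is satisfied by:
  {t: False}


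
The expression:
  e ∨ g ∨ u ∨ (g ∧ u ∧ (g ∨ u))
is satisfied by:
  {u: True, g: True, e: True}
  {u: True, g: True, e: False}
  {u: True, e: True, g: False}
  {u: True, e: False, g: False}
  {g: True, e: True, u: False}
  {g: True, e: False, u: False}
  {e: True, g: False, u: False}


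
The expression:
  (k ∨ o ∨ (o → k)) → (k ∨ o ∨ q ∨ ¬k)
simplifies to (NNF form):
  True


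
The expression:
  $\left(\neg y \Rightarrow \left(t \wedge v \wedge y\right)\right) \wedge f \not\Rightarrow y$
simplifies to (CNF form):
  $\text{False}$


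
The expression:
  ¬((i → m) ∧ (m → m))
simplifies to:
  i ∧ ¬m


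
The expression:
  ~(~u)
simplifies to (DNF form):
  u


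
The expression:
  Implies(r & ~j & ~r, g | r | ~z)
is always true.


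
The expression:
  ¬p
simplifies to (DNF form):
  ¬p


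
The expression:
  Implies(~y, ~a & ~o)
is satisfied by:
  {y: True, a: False, o: False}
  {y: True, o: True, a: False}
  {y: True, a: True, o: False}
  {y: True, o: True, a: True}
  {o: False, a: False, y: False}


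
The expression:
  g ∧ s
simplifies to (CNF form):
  g ∧ s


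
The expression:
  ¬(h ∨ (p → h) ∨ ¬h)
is never true.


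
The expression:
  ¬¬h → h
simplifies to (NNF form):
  True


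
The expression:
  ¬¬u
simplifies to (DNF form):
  u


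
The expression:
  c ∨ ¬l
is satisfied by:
  {c: True, l: False}
  {l: False, c: False}
  {l: True, c: True}


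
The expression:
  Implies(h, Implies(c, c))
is always true.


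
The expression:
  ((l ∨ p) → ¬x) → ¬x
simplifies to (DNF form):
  l ∨ p ∨ ¬x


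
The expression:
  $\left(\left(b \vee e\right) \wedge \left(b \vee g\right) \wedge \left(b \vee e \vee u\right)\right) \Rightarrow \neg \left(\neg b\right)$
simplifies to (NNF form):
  $b \vee \neg e \vee \neg g$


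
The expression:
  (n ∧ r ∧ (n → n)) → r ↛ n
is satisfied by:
  {n: False, r: False}
  {r: True, n: False}
  {n: True, r: False}


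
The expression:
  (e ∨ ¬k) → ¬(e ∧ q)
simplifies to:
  ¬e ∨ ¬q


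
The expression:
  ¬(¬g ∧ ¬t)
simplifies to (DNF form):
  g ∨ t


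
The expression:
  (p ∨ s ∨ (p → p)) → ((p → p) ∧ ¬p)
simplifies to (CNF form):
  ¬p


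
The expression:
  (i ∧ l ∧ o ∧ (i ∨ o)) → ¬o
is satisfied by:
  {l: False, o: False, i: False}
  {i: True, l: False, o: False}
  {o: True, l: False, i: False}
  {i: True, o: True, l: False}
  {l: True, i: False, o: False}
  {i: True, l: True, o: False}
  {o: True, l: True, i: False}


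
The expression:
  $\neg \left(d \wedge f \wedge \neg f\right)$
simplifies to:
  $\text{True}$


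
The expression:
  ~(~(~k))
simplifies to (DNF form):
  ~k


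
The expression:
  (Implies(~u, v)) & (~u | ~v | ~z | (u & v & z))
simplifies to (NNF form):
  u | v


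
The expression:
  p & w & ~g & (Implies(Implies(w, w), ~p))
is never true.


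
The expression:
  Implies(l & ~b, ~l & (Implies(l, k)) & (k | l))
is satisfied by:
  {b: True, l: False}
  {l: False, b: False}
  {l: True, b: True}


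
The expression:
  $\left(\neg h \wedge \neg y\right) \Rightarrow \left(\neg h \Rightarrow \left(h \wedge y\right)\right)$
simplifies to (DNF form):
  $h \vee y$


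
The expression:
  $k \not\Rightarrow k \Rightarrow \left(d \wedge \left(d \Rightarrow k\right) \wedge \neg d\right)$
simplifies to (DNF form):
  $\text{True}$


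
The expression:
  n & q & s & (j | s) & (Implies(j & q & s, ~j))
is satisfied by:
  {s: True, q: True, n: True, j: False}


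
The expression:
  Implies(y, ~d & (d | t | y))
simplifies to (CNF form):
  ~d | ~y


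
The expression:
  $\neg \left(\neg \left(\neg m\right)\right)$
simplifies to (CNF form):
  $\neg m$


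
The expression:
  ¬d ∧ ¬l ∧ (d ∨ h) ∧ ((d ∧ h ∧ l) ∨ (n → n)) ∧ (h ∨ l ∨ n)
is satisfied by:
  {h: True, d: False, l: False}


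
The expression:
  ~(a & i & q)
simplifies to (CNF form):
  ~a | ~i | ~q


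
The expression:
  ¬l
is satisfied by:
  {l: False}


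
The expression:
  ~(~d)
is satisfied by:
  {d: True}


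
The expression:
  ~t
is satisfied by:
  {t: False}


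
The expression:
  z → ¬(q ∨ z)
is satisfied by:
  {z: False}


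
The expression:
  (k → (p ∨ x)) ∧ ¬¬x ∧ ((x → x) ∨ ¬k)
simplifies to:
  x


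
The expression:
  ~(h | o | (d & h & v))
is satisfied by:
  {o: False, h: False}


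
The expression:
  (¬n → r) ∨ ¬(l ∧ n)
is always true.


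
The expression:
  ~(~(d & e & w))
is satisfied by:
  {e: True, w: True, d: True}


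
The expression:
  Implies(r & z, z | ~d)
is always true.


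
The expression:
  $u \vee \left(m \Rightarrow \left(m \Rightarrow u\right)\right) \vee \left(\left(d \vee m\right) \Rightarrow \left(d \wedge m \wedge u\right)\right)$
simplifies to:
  $u \vee \neg m$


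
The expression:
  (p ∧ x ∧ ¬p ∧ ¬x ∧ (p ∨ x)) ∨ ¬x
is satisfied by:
  {x: False}


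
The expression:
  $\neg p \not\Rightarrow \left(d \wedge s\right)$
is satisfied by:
  {p: False, s: False, d: False}
  {d: True, p: False, s: False}
  {s: True, p: False, d: False}


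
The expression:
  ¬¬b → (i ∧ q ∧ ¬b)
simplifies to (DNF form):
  ¬b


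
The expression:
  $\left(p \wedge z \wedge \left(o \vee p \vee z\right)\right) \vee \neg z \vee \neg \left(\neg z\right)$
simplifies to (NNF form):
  $\text{True}$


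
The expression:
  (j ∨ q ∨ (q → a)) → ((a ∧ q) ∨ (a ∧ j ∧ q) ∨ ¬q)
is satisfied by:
  {a: True, q: False}
  {q: False, a: False}
  {q: True, a: True}


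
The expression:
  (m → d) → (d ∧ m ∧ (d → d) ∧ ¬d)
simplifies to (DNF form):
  m ∧ ¬d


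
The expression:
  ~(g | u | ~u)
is never true.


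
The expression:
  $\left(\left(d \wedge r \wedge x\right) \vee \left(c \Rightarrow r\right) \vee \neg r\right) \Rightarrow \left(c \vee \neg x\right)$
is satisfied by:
  {c: True, x: False}
  {x: False, c: False}
  {x: True, c: True}


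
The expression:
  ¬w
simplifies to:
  ¬w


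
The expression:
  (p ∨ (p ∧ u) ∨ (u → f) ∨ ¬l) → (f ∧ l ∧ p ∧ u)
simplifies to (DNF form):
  (f ∧ l ∧ p ∧ u) ∨ (f ∧ l ∧ u ∧ ¬f) ∨ (l ∧ p ∧ u ∧ ¬p) ∨ (l ∧ u ∧ ¬f ∧ ¬p)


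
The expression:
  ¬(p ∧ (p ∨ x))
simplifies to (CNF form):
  ¬p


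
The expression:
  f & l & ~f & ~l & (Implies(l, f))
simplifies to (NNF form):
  False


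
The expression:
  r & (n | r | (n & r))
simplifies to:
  r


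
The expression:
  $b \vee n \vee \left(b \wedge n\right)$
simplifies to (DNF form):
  $b \vee n$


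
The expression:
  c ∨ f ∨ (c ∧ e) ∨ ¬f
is always true.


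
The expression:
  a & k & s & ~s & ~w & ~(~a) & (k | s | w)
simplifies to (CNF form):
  False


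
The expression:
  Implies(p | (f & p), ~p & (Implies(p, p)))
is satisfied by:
  {p: False}


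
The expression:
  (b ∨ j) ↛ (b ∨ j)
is never true.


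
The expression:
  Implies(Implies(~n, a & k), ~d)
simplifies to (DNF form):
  ~d | (~a & ~n) | (~k & ~n)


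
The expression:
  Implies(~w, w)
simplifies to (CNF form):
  w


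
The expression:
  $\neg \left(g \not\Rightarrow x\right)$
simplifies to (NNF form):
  $x \vee \neg g$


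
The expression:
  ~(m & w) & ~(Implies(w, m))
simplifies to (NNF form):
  w & ~m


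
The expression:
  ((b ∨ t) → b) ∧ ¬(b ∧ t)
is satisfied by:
  {t: False}


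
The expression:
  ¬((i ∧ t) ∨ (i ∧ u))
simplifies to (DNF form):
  (¬t ∧ ¬u) ∨ ¬i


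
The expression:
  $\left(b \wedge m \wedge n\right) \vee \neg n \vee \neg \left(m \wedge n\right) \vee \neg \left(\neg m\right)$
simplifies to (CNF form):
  $\text{True}$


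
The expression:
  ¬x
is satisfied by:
  {x: False}


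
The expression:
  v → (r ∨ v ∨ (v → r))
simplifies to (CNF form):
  True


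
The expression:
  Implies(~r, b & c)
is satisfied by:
  {r: True, b: True, c: True}
  {r: True, b: True, c: False}
  {r: True, c: True, b: False}
  {r: True, c: False, b: False}
  {b: True, c: True, r: False}


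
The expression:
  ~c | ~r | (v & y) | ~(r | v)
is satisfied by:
  {y: True, v: True, c: False, r: False}
  {y: True, v: False, c: False, r: False}
  {v: True, y: False, c: False, r: False}
  {y: False, v: False, c: False, r: False}
  {r: True, y: True, v: True, c: False}
  {r: True, y: True, v: False, c: False}
  {r: True, v: True, y: False, c: False}
  {r: True, v: False, y: False, c: False}
  {y: True, c: True, v: True, r: False}
  {y: True, c: True, v: False, r: False}
  {c: True, v: True, y: False, r: False}
  {c: True, y: False, v: False, r: False}
  {r: True, y: True, c: True, v: True}


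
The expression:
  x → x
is always true.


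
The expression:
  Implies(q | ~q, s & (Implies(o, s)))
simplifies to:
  s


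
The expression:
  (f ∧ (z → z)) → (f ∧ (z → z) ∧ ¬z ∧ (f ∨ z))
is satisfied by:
  {z: False, f: False}
  {f: True, z: False}
  {z: True, f: False}


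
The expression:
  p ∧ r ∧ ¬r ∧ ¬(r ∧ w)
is never true.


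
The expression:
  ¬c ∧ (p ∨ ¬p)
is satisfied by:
  {c: False}


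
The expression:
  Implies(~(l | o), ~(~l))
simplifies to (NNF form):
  l | o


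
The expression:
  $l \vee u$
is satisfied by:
  {l: True, u: True}
  {l: True, u: False}
  {u: True, l: False}


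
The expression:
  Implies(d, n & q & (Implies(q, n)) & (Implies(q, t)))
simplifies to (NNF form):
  ~d | (n & q & t)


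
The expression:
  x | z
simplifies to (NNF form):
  x | z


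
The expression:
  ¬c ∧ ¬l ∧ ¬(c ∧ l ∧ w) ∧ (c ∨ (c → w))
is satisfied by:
  {l: False, c: False}


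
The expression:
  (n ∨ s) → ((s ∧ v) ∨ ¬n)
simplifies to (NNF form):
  (s ∧ v) ∨ ¬n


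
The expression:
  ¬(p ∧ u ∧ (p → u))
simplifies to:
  ¬p ∨ ¬u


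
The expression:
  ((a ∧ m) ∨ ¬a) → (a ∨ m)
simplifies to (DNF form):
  a ∨ m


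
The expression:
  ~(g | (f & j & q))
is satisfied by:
  {g: False, q: False, j: False, f: False}
  {f: True, g: False, q: False, j: False}
  {j: True, g: False, q: False, f: False}
  {f: True, j: True, g: False, q: False}
  {q: True, f: False, g: False, j: False}
  {f: True, q: True, g: False, j: False}
  {j: True, q: True, f: False, g: False}


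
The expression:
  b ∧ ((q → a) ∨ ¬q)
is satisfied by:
  {b: True, a: True, q: False}
  {b: True, q: False, a: False}
  {b: True, a: True, q: True}


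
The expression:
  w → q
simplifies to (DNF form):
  q ∨ ¬w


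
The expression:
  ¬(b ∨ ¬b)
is never true.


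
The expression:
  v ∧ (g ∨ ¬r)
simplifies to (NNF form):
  v ∧ (g ∨ ¬r)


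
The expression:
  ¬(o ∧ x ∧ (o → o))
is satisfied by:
  {o: False, x: False}
  {x: True, o: False}
  {o: True, x: False}


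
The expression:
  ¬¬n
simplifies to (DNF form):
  n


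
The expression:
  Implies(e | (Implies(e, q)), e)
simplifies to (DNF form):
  e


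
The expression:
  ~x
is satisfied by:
  {x: False}


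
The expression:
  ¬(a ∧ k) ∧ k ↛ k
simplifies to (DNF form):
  False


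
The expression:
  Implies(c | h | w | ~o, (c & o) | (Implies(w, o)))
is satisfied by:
  {o: True, w: False}
  {w: False, o: False}
  {w: True, o: True}


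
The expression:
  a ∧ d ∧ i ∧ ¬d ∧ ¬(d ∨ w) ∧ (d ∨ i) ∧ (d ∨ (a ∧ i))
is never true.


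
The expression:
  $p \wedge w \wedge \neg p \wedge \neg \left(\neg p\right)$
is never true.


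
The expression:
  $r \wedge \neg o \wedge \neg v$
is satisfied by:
  {r: True, v: False, o: False}


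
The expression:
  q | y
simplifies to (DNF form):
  q | y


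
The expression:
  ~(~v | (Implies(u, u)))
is never true.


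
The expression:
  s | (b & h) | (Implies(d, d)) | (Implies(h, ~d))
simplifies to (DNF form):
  True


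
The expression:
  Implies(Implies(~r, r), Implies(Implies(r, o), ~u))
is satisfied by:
  {u: False, o: False, r: False}
  {r: True, u: False, o: False}
  {o: True, u: False, r: False}
  {r: True, o: True, u: False}
  {u: True, r: False, o: False}
  {r: True, u: True, o: False}
  {o: True, u: True, r: False}


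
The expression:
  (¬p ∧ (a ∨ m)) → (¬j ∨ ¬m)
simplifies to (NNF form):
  p ∨ ¬j ∨ ¬m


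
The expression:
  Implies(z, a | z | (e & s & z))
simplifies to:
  True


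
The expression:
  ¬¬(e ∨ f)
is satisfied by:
  {e: True, f: True}
  {e: True, f: False}
  {f: True, e: False}


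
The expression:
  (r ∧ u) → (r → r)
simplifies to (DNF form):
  True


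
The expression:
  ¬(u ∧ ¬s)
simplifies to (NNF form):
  s ∨ ¬u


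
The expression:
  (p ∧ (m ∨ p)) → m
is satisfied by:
  {m: True, p: False}
  {p: False, m: False}
  {p: True, m: True}


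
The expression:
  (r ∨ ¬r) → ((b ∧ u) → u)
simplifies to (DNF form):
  True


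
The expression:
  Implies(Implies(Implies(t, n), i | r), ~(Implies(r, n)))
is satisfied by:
  {r: True, t: False, n: False, i: False}
  {r: True, i: True, t: False, n: False}
  {r: True, t: True, n: False, i: False}
  {r: True, i: True, t: True, n: False}
  {i: False, t: False, n: False, r: False}
  {n: True, i: False, t: False, r: False}
  {n: True, t: True, i: False, r: False}


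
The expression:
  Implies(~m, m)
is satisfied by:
  {m: True}


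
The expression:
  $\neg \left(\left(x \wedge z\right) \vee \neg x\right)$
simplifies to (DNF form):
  $x \wedge \neg z$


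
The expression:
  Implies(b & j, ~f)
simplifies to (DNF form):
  ~b | ~f | ~j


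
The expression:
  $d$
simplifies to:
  $d$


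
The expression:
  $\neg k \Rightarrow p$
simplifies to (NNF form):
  $k \vee p$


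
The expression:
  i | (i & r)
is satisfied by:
  {i: True}


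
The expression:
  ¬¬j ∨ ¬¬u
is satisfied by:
  {u: True, j: True}
  {u: True, j: False}
  {j: True, u: False}


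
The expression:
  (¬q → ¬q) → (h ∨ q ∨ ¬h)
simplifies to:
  True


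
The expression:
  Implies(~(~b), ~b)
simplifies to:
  ~b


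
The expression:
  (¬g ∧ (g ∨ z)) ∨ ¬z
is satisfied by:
  {g: False, z: False}
  {z: True, g: False}
  {g: True, z: False}


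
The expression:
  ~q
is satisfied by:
  {q: False}


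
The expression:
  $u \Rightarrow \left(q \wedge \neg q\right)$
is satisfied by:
  {u: False}


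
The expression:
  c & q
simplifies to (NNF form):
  c & q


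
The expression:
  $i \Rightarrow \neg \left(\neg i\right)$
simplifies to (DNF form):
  $\text{True}$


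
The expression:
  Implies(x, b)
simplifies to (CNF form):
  b | ~x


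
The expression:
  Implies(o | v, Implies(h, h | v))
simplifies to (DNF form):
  True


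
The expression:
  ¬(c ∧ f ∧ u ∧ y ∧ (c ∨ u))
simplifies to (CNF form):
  ¬c ∨ ¬f ∨ ¬u ∨ ¬y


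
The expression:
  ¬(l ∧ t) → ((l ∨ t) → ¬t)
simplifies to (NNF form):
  l ∨ ¬t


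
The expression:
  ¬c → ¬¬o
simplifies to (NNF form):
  c ∨ o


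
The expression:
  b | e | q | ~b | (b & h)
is always true.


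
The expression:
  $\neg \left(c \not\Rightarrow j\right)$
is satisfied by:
  {j: True, c: False}
  {c: False, j: False}
  {c: True, j: True}


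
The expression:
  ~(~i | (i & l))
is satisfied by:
  {i: True, l: False}


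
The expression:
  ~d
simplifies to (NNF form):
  ~d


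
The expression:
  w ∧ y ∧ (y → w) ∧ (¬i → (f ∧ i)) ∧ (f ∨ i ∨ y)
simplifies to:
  i ∧ w ∧ y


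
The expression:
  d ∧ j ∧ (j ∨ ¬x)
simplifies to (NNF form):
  d ∧ j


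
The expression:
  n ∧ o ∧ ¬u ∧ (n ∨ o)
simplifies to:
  n ∧ o ∧ ¬u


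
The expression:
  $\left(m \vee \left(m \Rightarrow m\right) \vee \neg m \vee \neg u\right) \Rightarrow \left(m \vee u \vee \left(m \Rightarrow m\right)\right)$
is always true.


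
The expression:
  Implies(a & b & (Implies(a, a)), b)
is always true.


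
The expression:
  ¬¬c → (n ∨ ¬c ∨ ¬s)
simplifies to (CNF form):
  n ∨ ¬c ∨ ¬s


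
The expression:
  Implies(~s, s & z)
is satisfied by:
  {s: True}


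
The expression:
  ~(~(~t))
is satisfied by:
  {t: False}


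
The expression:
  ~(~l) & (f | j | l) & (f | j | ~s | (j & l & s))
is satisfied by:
  {j: True, f: True, l: True, s: False}
  {j: True, l: True, s: False, f: False}
  {f: True, l: True, s: False, j: False}
  {l: True, f: False, s: False, j: False}
  {j: True, s: True, l: True, f: True}
  {j: True, s: True, l: True, f: False}
  {s: True, l: True, f: True, j: False}


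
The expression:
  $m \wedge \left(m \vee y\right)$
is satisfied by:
  {m: True}


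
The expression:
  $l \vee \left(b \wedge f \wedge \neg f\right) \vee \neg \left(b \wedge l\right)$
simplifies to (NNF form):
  $\text{True}$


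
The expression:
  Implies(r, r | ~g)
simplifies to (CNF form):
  True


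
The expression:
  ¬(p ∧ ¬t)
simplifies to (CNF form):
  t ∨ ¬p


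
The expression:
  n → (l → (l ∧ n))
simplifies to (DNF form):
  True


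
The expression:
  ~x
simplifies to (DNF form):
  ~x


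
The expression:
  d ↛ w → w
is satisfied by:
  {w: True, d: False}
  {d: False, w: False}
  {d: True, w: True}


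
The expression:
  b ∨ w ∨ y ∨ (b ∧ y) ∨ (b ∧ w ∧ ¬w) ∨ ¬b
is always true.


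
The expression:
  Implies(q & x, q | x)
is always true.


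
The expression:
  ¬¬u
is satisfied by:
  {u: True}


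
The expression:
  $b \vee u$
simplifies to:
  $b \vee u$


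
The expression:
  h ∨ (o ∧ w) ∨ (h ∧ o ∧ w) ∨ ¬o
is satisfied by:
  {h: True, w: True, o: False}
  {h: True, w: False, o: False}
  {w: True, h: False, o: False}
  {h: False, w: False, o: False}
  {h: True, o: True, w: True}
  {h: True, o: True, w: False}
  {o: True, w: True, h: False}


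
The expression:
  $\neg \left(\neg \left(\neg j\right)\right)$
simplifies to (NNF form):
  $\neg j$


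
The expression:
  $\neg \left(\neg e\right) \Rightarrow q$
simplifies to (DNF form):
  $q \vee \neg e$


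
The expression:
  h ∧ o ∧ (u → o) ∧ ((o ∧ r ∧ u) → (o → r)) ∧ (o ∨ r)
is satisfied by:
  {h: True, o: True}


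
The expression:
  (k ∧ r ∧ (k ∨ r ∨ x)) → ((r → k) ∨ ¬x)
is always true.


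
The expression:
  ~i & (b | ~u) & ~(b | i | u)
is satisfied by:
  {u: False, i: False, b: False}


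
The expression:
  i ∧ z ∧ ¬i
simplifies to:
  False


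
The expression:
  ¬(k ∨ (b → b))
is never true.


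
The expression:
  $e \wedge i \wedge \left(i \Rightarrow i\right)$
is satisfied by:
  {i: True, e: True}


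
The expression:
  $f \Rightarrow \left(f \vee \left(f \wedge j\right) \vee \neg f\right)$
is always true.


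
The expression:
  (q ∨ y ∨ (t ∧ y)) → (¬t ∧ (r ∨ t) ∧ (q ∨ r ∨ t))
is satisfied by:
  {r: True, t: False, q: False, y: False}
  {r: False, t: False, q: False, y: False}
  {r: True, y: True, t: False, q: False}
  {r: True, q: True, y: False, t: False}
  {r: True, q: True, y: True, t: False}
  {r: True, t: True, y: False, q: False}
  {t: True, y: False, q: False, r: False}


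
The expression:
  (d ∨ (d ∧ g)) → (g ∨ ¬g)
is always true.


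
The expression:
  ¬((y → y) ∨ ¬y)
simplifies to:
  False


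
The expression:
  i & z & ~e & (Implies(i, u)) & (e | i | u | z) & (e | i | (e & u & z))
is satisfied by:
  {z: True, i: True, u: True, e: False}


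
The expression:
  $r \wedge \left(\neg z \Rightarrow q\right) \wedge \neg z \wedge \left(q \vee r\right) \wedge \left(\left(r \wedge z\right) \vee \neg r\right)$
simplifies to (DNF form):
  $\text{False}$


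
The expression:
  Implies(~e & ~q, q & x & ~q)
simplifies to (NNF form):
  e | q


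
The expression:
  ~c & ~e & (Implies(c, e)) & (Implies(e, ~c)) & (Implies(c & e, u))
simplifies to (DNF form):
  ~c & ~e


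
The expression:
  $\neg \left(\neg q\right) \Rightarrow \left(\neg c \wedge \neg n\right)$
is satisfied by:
  {c: False, q: False, n: False}
  {n: True, c: False, q: False}
  {c: True, n: False, q: False}
  {n: True, c: True, q: False}
  {q: True, n: False, c: False}


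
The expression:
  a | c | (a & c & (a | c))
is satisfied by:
  {a: True, c: True}
  {a: True, c: False}
  {c: True, a: False}


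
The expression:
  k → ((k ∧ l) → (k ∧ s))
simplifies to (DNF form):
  s ∨ ¬k ∨ ¬l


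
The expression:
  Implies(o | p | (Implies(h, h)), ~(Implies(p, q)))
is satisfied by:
  {p: True, q: False}


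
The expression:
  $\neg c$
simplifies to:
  $\neg c$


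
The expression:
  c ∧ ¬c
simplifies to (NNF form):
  False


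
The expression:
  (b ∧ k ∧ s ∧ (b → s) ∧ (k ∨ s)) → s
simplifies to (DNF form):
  True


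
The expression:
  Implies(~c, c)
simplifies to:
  c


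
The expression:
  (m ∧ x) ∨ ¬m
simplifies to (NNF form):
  x ∨ ¬m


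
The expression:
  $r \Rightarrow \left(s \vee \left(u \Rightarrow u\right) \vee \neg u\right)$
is always true.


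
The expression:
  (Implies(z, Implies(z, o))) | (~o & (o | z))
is always true.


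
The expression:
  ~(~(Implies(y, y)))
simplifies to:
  True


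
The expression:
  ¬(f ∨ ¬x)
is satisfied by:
  {x: True, f: False}


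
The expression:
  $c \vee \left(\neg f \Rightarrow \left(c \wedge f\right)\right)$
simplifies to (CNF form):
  $c \vee f$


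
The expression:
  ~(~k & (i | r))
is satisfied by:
  {k: True, i: False, r: False}
  {r: True, k: True, i: False}
  {k: True, i: True, r: False}
  {r: True, k: True, i: True}
  {r: False, i: False, k: False}


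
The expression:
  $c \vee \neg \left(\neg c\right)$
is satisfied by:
  {c: True}


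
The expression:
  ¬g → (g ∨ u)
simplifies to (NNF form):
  g ∨ u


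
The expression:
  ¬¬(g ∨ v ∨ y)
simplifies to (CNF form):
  g ∨ v ∨ y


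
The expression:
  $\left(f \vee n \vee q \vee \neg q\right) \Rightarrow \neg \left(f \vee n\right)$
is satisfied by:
  {n: False, f: False}


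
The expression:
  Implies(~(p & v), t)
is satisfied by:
  {t: True, p: True, v: True}
  {t: True, p: True, v: False}
  {t: True, v: True, p: False}
  {t: True, v: False, p: False}
  {p: True, v: True, t: False}


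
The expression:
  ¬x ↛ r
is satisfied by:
  {r: True, x: False}
  {x: False, r: False}
  {x: True, r: True}


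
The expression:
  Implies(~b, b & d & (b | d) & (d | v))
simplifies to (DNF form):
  b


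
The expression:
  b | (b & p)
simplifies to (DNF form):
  b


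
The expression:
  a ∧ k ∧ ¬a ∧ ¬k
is never true.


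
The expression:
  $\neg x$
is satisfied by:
  {x: False}


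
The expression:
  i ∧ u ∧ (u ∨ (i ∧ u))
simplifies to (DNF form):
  i ∧ u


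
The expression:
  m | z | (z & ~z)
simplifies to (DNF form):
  m | z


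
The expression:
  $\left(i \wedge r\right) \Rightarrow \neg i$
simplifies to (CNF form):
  $\neg i \vee \neg r$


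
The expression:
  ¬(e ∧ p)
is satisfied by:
  {p: False, e: False}
  {e: True, p: False}
  {p: True, e: False}


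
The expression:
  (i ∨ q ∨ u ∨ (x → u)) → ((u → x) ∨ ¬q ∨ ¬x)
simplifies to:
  True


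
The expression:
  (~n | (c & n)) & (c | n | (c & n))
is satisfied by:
  {c: True}


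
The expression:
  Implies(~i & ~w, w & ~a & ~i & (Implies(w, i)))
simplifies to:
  i | w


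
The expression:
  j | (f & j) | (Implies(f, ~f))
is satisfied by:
  {j: True, f: False}
  {f: False, j: False}
  {f: True, j: True}


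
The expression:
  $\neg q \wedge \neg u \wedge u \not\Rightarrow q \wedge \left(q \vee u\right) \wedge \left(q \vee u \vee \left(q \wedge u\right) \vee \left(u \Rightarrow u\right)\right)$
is never true.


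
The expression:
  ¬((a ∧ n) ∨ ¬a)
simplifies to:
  a ∧ ¬n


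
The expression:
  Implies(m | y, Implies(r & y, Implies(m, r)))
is always true.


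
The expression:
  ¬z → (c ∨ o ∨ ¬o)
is always true.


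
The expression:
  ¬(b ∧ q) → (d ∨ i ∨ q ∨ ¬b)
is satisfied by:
  {i: True, d: True, q: True, b: False}
  {i: True, d: True, q: False, b: False}
  {i: True, q: True, d: False, b: False}
  {i: True, q: False, d: False, b: False}
  {d: True, q: True, i: False, b: False}
  {d: True, i: False, q: False, b: False}
  {d: False, q: True, i: False, b: False}
  {d: False, i: False, q: False, b: False}
  {i: True, b: True, d: True, q: True}
  {i: True, b: True, d: True, q: False}
  {i: True, b: True, q: True, d: False}
  {i: True, b: True, q: False, d: False}
  {b: True, d: True, q: True, i: False}
  {b: True, d: True, q: False, i: False}
  {b: True, q: True, d: False, i: False}


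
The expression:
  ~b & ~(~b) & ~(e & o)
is never true.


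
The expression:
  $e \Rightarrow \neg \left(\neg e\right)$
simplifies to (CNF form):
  $\text{True}$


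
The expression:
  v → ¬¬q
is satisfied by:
  {q: True, v: False}
  {v: False, q: False}
  {v: True, q: True}


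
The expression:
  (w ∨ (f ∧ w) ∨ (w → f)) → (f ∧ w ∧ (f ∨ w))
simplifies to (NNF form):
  f ∧ w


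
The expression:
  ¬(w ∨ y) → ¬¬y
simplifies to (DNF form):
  w ∨ y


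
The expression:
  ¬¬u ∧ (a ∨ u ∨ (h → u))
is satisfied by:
  {u: True}


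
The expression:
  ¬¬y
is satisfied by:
  {y: True}


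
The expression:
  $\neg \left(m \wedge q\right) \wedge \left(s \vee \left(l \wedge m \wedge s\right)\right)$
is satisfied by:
  {s: True, m: False, q: False}
  {s: True, q: True, m: False}
  {s: True, m: True, q: False}


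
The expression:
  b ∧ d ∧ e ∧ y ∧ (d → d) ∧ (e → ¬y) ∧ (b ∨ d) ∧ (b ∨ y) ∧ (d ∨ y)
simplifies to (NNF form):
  False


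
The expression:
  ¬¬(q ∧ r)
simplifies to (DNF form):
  q ∧ r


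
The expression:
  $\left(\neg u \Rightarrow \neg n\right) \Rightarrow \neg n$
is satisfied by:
  {u: False, n: False}
  {n: True, u: False}
  {u: True, n: False}


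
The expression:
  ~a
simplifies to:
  ~a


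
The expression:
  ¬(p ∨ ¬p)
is never true.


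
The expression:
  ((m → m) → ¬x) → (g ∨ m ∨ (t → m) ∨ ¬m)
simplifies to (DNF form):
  True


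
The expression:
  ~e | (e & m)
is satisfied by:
  {m: True, e: False}
  {e: False, m: False}
  {e: True, m: True}


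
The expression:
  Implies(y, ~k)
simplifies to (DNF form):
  ~k | ~y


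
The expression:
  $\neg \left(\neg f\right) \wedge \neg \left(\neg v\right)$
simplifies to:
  $f \wedge v$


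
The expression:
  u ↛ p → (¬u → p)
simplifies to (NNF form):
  True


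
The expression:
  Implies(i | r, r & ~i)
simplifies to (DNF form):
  ~i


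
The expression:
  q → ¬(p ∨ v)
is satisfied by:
  {v: False, q: False, p: False}
  {p: True, v: False, q: False}
  {v: True, p: False, q: False}
  {p: True, v: True, q: False}
  {q: True, p: False, v: False}


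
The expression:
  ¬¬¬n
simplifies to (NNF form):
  ¬n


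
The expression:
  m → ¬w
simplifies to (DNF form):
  ¬m ∨ ¬w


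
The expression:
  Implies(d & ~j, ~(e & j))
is always true.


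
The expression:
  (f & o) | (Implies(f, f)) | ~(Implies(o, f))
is always true.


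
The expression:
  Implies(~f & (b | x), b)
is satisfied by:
  {b: True, f: True, x: False}
  {b: True, f: False, x: False}
  {f: True, b: False, x: False}
  {b: False, f: False, x: False}
  {b: True, x: True, f: True}
  {b: True, x: True, f: False}
  {x: True, f: True, b: False}


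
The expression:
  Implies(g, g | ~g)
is always true.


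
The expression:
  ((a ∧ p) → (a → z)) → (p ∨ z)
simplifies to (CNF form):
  p ∨ z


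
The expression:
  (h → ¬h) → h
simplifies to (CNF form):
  h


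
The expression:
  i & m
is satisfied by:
  {m: True, i: True}


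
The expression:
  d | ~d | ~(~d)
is always true.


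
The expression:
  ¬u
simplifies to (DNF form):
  ¬u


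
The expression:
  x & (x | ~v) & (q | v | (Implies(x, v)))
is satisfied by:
  {q: True, v: True, x: True}
  {q: True, x: True, v: False}
  {v: True, x: True, q: False}


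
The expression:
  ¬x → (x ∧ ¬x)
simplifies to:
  x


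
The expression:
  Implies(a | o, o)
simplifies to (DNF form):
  o | ~a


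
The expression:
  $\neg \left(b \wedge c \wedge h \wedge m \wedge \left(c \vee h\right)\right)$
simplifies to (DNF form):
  $\neg b \vee \neg c \vee \neg h \vee \neg m$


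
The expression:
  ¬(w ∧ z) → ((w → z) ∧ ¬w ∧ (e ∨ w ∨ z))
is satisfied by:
  {z: True, e: True, w: False}
  {z: True, e: False, w: False}
  {z: True, w: True, e: True}
  {z: True, w: True, e: False}
  {e: True, w: False, z: False}


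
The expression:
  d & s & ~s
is never true.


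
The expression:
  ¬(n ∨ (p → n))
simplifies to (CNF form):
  p ∧ ¬n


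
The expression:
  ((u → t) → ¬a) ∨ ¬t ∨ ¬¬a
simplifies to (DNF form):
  True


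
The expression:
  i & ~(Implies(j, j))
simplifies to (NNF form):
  False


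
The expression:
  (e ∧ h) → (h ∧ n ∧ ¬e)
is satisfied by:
  {h: False, e: False}
  {e: True, h: False}
  {h: True, e: False}


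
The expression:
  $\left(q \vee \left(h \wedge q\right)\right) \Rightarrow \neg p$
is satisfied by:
  {p: False, q: False}
  {q: True, p: False}
  {p: True, q: False}


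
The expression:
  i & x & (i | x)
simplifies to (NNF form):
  i & x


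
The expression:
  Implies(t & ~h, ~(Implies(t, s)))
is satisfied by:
  {h: True, s: False, t: False}
  {s: False, t: False, h: False}
  {t: True, h: True, s: False}
  {t: True, s: False, h: False}
  {h: True, s: True, t: False}
  {s: True, h: False, t: False}
  {t: True, s: True, h: True}


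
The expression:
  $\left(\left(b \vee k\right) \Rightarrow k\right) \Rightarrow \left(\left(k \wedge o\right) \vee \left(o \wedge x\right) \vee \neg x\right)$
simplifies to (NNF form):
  $o \vee \left(b \wedge \neg k\right) \vee \neg x$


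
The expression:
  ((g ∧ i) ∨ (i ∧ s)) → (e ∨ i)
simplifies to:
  True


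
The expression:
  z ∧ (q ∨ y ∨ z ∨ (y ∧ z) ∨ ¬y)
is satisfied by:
  {z: True}


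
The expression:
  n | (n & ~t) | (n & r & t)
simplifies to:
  n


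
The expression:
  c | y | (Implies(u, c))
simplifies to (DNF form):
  c | y | ~u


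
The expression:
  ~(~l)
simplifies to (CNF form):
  l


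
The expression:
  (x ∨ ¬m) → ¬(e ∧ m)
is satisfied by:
  {m: False, x: False, e: False}
  {e: True, m: False, x: False}
  {x: True, m: False, e: False}
  {e: True, x: True, m: False}
  {m: True, e: False, x: False}
  {e: True, m: True, x: False}
  {x: True, m: True, e: False}


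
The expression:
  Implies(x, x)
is always true.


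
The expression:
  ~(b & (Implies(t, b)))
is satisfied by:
  {b: False}


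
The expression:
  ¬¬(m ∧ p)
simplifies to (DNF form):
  m ∧ p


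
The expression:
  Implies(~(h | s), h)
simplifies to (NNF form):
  h | s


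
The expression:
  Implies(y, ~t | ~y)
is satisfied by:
  {t: False, y: False}
  {y: True, t: False}
  {t: True, y: False}


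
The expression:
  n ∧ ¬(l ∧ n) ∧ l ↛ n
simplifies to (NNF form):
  False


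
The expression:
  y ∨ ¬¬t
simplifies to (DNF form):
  t ∨ y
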